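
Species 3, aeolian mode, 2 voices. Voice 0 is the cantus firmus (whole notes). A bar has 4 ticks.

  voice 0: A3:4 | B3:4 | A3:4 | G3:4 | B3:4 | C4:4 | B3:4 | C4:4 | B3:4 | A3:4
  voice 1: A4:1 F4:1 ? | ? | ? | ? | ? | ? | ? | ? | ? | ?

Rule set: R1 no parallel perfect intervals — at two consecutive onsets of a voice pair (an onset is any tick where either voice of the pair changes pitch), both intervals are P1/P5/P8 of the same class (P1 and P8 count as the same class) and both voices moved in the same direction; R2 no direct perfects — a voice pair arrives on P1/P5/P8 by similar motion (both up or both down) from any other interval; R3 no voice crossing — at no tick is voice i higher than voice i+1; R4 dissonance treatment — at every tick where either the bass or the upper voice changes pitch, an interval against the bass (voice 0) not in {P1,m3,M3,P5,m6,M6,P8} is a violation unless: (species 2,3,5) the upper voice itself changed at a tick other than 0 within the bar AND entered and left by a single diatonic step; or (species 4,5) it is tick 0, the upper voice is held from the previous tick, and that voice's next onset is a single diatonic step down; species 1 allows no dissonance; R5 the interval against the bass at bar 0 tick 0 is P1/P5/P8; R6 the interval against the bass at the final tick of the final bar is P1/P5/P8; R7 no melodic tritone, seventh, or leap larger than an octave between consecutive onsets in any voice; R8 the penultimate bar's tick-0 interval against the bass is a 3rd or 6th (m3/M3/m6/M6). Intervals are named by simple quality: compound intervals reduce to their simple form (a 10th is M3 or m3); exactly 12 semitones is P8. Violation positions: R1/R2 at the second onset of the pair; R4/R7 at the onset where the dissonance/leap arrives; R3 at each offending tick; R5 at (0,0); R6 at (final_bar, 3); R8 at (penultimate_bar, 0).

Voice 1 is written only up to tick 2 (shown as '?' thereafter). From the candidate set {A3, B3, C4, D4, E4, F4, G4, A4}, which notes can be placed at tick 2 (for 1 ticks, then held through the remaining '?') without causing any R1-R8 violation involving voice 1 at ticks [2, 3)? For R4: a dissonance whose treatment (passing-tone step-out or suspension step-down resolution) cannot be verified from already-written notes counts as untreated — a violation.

{A3, A4, C4, E4, F4}

A3: legal
B3: violates R4,R7
C4: legal
D4: violates R4
E4: legal
F4: legal
G4: violates R4
A4: legal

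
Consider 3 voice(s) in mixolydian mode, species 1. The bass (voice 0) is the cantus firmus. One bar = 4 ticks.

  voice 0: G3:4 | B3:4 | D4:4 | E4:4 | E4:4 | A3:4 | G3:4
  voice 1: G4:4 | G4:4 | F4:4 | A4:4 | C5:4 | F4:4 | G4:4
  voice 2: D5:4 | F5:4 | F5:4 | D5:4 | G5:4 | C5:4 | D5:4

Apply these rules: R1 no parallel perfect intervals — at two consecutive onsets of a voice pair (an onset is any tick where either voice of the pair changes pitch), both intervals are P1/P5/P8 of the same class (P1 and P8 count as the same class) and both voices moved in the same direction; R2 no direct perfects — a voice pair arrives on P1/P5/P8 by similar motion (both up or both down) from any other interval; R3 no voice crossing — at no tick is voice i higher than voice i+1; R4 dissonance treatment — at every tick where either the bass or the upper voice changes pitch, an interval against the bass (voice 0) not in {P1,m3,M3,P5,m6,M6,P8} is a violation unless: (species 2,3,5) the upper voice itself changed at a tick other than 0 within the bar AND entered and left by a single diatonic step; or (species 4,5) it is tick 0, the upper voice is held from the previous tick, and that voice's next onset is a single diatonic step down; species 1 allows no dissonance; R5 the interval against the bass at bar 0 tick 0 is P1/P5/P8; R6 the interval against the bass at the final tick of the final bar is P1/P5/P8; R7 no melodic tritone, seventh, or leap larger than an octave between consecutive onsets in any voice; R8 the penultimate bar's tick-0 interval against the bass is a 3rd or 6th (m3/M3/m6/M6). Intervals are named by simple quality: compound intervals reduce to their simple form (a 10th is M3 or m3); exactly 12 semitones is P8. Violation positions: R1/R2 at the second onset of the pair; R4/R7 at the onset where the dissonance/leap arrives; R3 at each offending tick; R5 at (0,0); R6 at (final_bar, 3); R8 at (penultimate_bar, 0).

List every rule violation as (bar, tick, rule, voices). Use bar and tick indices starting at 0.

bar 0: v0=G3 v1=G4 v2=D5 downbeat P5
bar 1: v0=B3 v1=G4 v2=F5 downbeat TT
bar 2: v0=D4 v1=F4 v2=F5 downbeat m3
bar 3: v0=E4 v1=A4 v2=D5 downbeat m7
bar 4: v0=E4 v1=C5 v2=G5 downbeat m3
bar 5: v0=A3 v1=F4 v2=C5 downbeat m3
bar 6: v0=G3 v1=G4 v2=D5 downbeat P5
  -> R4 @ bar 1 tick 0 v(0, 2): B3/F5 TT untreated
  -> R4 @ bar 3 tick 0 v(0, 1): E4/A4 P4 untreated
  -> R4 @ bar 3 tick 0 v(0, 2): E4/D5 m7 untreated
  -> R2 @ bar 4 tick 0 v(1, 2): A4/D5 P4 -> C5/G5 P5 similar
  -> R1 @ bar 5 tick 0 v(1, 2): C5/G5 P5 -> F4/C5 P5 similar
  -> R1 @ bar 6 tick 0 v(1, 2): F4/C5 P5 -> G4/D5 P5 similar

(1, 0, R4, (0, 2))
(3, 0, R4, (0, 1))
(3, 0, R4, (0, 2))
(4, 0, R2, (1, 2))
(5, 0, R1, (1, 2))
(6, 0, R1, (1, 2))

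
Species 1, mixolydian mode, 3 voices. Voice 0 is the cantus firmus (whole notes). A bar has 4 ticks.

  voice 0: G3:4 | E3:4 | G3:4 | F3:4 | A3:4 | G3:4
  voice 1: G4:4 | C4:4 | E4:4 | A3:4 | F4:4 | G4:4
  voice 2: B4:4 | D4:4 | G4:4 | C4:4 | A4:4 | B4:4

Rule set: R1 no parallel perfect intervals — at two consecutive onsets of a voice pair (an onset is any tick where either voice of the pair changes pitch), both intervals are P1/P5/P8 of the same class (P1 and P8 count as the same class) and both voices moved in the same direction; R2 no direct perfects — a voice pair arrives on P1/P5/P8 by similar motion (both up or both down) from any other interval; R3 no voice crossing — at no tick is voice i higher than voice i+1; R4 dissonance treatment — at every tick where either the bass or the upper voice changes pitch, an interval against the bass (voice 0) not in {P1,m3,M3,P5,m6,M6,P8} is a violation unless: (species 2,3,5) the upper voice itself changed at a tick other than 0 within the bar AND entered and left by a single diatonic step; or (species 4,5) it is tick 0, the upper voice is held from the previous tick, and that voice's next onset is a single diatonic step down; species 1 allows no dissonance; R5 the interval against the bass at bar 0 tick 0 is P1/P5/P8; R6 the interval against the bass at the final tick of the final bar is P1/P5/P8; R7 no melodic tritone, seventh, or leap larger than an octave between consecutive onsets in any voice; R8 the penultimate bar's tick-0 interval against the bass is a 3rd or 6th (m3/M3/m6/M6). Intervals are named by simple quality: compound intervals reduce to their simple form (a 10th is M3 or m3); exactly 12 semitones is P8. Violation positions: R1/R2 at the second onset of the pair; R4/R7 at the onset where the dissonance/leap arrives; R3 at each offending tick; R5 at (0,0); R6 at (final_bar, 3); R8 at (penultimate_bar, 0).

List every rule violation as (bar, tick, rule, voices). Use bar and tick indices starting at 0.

(0, 0, R5, (0, 2))
(1, 0, R4, (0, 2))
(2, 0, R2, (0, 2))
(3, 0, R2, (0, 2))
(4, 0, R2, (0, 2))
(4, 0, R8, (0, 2))
(5, 3, R6, (0, 2))

bar 0: v0=G3 v1=G4 v2=B4 downbeat M3
bar 1: v0=E3 v1=C4 v2=D4 downbeat m7
bar 2: v0=G3 v1=E4 v2=G4 downbeat P8
bar 3: v0=F3 v1=A3 v2=C4 downbeat P5
bar 4: v0=A3 v1=F4 v2=A4 downbeat P8
bar 5: v0=G3 v1=G4 v2=B4 downbeat M3
  -> R5 @ bar 0 tick 0 v(0, 2): opens on M3
  -> R4 @ bar 1 tick 0 v(0, 2): E3/D4 m7 untreated
  -> R2 @ bar 2 tick 0 v(0, 2): E3/D4 m7 -> G3/G4 P8 similar
  -> R2 @ bar 3 tick 0 v(0, 2): G3/G4 P8 -> F3/C4 P5 similar
  -> R2 @ bar 4 tick 0 v(0, 2): F3/C4 P5 -> A3/A4 P8 similar
  -> R8 @ bar 4 tick 0 v(0, 2): penult P8 not 3rd/6th
  -> R6 @ bar 5 tick 3 v(0, 2): closes on M3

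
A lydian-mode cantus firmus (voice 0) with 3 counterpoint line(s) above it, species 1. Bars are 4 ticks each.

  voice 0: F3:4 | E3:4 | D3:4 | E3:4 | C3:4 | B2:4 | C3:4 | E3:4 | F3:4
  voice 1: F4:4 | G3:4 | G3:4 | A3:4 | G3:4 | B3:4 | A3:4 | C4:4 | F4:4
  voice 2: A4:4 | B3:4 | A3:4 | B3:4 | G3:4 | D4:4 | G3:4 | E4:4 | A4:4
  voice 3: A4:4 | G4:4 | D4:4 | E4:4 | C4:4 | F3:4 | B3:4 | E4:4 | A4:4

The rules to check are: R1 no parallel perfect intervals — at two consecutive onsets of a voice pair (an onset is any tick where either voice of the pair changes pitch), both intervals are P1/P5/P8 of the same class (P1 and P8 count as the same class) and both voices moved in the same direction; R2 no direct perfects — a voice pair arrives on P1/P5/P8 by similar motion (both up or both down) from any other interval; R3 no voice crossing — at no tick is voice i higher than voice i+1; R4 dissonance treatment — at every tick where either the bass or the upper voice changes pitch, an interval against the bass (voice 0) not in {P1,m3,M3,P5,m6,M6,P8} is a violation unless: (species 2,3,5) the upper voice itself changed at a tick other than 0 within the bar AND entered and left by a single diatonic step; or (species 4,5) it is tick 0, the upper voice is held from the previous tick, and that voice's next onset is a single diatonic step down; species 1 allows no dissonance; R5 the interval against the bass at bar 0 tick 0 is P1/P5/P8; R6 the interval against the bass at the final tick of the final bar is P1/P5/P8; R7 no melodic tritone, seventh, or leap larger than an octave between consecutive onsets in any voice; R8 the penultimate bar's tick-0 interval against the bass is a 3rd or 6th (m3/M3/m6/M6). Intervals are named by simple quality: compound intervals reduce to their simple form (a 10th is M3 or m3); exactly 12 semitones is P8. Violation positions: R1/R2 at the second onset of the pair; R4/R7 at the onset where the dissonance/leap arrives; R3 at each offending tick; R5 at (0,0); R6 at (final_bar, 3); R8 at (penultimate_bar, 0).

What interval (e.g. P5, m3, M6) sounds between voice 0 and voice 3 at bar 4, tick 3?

P8

voice 0=C3 voice 3=C4 -> P8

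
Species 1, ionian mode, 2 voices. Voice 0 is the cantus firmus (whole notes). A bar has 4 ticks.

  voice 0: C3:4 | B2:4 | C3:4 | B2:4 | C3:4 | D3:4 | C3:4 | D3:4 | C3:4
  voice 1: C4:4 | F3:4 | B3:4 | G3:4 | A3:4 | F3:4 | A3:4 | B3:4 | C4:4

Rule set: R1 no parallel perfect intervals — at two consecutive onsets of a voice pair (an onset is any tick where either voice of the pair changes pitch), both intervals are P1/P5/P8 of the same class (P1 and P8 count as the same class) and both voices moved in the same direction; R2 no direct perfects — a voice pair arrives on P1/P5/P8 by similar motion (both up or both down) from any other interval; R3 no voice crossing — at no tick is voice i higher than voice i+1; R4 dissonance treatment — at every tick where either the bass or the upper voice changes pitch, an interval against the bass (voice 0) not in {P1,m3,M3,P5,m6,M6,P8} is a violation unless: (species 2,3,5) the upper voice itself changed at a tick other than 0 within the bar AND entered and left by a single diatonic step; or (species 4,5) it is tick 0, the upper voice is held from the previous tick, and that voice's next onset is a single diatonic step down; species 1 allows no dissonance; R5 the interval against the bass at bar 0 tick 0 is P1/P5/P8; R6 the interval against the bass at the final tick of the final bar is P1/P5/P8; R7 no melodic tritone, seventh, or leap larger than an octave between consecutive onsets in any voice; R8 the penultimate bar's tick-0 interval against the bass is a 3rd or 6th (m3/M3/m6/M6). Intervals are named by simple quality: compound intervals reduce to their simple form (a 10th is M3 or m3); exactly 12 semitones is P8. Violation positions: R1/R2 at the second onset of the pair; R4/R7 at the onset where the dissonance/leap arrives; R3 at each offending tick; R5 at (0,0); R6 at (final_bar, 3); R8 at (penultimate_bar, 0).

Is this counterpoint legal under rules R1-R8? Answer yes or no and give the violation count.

No (3 violations)

bar 0: v0=C3 v1=C4 (P8)
bar 1: v0=B2 v1=F3 (TT)
bar 2: v0=C3 v1=B3 (M7)
bar 3: v0=B2 v1=G3 (m6)
bar 4: v0=C3 v1=A3 (M6)
bar 5: v0=D3 v1=F3 (m3)
bar 6: v0=C3 v1=A3 (M6)
bar 7: v0=D3 v1=B3 (M6)
bar 8: v0=C3 v1=C4 (P8)
  R4 @ bar1.0: B2/F3 TT untreated
  R4 @ bar2.0: C3/B3 M7 untreated
  R7 @ bar2.0: F3->B3 leap 6st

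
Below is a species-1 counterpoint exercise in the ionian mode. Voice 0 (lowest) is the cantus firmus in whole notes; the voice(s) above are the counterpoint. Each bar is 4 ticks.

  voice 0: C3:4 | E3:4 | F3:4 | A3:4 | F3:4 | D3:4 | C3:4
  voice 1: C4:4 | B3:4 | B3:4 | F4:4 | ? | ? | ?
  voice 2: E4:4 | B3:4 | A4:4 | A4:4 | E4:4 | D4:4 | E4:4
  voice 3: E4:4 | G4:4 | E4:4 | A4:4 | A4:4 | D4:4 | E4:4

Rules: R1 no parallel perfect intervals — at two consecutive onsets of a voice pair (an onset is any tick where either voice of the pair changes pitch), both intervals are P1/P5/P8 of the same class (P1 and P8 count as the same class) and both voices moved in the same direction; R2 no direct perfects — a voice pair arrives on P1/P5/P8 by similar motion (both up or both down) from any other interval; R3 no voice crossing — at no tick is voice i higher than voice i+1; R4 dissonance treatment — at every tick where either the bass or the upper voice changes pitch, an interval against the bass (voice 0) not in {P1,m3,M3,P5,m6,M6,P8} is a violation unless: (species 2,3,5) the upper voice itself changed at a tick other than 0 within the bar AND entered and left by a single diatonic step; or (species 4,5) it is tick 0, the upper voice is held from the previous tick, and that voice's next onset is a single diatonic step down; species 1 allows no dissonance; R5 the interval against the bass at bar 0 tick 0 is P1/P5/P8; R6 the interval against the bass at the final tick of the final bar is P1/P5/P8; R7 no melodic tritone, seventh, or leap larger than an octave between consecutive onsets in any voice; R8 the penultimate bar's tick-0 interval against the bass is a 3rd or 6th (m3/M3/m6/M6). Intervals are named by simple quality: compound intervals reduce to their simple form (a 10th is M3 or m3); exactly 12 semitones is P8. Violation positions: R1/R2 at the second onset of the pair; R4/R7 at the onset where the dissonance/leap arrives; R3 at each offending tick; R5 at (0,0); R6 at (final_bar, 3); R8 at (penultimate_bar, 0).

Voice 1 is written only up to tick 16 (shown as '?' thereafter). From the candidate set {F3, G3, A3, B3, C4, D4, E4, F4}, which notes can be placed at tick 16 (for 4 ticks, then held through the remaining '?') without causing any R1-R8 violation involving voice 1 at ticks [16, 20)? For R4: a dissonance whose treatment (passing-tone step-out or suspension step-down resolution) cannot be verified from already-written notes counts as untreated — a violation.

F3: violates R2
G3: violates R4,R7
A3: violates R2
B3: violates R4,R7
C4: violates R2
D4: legal
E4: violates R2,R4
F4: violates R3

{D4}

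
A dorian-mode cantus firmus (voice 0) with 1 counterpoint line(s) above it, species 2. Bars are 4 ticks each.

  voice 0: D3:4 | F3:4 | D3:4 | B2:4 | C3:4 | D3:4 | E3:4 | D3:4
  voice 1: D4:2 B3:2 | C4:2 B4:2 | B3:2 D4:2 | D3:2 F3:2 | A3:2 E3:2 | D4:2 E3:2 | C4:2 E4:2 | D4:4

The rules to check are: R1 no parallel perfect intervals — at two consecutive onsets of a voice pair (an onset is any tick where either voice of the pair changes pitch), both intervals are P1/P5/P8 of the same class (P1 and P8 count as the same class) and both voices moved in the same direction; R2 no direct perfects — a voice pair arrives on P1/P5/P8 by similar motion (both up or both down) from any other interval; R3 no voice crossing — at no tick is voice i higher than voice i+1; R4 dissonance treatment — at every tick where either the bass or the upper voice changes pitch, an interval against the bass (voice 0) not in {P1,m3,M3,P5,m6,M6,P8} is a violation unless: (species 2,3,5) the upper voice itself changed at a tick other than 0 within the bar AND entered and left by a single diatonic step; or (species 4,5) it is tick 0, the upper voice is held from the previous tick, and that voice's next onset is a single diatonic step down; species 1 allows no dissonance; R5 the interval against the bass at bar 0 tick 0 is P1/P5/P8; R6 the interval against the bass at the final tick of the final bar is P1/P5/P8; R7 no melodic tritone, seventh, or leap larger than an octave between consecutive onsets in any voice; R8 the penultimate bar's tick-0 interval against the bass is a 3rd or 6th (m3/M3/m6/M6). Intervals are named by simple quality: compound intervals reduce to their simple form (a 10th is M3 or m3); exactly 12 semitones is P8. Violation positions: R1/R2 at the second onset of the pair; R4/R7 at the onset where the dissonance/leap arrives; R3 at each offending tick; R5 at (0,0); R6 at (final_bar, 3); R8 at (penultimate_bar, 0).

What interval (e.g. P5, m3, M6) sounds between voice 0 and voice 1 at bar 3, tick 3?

voice 0=B2 voice 1=F3 -> TT

TT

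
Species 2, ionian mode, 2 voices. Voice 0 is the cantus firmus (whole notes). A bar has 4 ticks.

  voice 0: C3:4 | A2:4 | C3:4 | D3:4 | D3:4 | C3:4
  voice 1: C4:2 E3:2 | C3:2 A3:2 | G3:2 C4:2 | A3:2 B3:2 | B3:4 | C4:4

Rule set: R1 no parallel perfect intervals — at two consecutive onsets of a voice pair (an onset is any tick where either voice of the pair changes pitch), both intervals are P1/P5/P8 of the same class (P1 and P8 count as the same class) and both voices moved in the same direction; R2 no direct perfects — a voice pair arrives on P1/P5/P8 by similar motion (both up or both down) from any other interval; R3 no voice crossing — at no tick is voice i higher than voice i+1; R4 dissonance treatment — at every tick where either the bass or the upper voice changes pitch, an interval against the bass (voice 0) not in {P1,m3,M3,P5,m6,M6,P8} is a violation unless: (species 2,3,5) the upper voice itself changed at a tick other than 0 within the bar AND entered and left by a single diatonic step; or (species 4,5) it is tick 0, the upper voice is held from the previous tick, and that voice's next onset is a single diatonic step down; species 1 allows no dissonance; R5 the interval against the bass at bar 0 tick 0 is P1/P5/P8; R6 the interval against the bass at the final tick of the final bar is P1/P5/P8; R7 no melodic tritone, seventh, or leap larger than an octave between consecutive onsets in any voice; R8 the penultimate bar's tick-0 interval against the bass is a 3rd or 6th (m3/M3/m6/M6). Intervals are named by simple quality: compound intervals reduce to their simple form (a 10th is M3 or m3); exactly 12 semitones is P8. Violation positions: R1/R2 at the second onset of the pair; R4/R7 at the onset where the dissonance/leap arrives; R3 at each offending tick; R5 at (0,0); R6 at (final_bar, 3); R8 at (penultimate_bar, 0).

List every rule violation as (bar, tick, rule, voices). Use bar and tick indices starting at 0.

bar 0: v0=C3 v1=C4 downbeat P8
bar 1: v0=A2 v1=C3 downbeat m3
bar 2: v0=C3 v1=G3 downbeat P5
bar 3: v0=D3 v1=A3 downbeat P5
bar 4: v0=D3 v1=B3 downbeat M6
bar 5: v0=C3 v1=C4 downbeat P8

No violations across 6 bars (C3..C3 vs C4..C4).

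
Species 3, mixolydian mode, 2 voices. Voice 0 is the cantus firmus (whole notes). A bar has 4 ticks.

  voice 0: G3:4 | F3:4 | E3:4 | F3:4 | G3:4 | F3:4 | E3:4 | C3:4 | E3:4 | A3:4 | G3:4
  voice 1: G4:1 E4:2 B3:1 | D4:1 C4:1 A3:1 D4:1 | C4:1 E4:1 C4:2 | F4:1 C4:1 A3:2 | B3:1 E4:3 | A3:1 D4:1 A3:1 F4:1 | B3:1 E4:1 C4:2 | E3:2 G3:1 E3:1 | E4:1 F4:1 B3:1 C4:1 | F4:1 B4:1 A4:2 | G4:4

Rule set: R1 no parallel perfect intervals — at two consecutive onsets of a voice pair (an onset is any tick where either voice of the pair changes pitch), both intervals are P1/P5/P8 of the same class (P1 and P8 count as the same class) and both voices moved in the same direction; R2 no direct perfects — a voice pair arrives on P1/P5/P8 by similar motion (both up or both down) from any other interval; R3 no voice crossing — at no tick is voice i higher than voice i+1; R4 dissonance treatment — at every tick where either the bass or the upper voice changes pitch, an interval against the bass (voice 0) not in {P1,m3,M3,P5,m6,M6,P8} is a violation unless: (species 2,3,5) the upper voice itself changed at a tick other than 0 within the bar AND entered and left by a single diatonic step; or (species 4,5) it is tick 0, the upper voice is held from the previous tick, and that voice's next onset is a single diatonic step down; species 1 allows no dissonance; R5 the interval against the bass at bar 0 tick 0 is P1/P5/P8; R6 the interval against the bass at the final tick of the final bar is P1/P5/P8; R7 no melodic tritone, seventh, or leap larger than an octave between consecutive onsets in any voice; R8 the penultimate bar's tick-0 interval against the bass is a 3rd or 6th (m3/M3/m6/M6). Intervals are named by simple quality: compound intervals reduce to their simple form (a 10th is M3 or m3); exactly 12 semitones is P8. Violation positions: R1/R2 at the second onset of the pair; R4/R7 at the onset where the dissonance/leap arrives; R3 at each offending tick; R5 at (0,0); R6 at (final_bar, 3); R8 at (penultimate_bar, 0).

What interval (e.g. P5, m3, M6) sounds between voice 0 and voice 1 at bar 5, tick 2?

M3

voice 0=F3 voice 1=A3 -> M3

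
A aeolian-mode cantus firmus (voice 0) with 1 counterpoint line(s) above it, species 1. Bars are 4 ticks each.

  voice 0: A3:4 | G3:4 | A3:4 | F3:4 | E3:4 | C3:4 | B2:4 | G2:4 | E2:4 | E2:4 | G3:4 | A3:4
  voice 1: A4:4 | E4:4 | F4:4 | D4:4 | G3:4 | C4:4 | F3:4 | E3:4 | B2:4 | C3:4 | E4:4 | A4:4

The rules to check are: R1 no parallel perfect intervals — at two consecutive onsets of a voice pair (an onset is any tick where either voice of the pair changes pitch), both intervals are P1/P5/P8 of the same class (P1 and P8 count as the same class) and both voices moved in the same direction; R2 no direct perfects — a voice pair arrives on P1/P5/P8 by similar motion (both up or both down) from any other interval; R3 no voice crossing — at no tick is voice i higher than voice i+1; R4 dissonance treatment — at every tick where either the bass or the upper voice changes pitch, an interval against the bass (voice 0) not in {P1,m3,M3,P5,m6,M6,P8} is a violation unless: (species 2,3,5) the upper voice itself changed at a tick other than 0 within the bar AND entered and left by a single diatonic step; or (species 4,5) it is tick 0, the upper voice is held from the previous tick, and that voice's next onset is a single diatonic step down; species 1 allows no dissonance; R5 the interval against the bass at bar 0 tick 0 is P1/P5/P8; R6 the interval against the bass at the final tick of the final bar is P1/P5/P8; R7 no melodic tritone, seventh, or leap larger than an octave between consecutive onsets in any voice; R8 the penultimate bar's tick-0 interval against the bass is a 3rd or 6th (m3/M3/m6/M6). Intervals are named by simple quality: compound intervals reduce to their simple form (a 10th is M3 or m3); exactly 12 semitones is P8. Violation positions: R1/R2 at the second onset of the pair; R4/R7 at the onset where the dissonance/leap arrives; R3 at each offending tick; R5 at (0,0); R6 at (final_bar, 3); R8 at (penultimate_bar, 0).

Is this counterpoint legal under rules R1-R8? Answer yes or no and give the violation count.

No (5 violations)

bar 0: v0=A3 v1=A4 (P8)
bar 1: v0=G3 v1=E4 (M6)
bar 2: v0=A3 v1=F4 (m6)
bar 3: v0=F3 v1=D4 (M6)
bar 4: v0=E3 v1=G3 (m3)
bar 5: v0=C3 v1=C4 (P8)
bar 6: v0=B2 v1=F3 (TT)
bar 7: v0=G2 v1=E3 (M6)
bar 8: v0=E2 v1=B2 (P5)
bar 9: v0=E2 v1=C3 (m6)
bar 10: v0=G3 v1=E4 (M6)
bar 11: v0=A3 v1=A4 (P8)
  R4 @ bar6.0: B2/F3 TT untreated
  R2 @ bar8.0: G2/E3 M6 -> E2/B2 P5 similar
  R7 @ bar10.0: E2->G3 leap 15st
  R7 @ bar10.0: C3->E4 leap 16st
  R2 @ bar11.0: G3/E4 M6 -> A3/A4 P8 similar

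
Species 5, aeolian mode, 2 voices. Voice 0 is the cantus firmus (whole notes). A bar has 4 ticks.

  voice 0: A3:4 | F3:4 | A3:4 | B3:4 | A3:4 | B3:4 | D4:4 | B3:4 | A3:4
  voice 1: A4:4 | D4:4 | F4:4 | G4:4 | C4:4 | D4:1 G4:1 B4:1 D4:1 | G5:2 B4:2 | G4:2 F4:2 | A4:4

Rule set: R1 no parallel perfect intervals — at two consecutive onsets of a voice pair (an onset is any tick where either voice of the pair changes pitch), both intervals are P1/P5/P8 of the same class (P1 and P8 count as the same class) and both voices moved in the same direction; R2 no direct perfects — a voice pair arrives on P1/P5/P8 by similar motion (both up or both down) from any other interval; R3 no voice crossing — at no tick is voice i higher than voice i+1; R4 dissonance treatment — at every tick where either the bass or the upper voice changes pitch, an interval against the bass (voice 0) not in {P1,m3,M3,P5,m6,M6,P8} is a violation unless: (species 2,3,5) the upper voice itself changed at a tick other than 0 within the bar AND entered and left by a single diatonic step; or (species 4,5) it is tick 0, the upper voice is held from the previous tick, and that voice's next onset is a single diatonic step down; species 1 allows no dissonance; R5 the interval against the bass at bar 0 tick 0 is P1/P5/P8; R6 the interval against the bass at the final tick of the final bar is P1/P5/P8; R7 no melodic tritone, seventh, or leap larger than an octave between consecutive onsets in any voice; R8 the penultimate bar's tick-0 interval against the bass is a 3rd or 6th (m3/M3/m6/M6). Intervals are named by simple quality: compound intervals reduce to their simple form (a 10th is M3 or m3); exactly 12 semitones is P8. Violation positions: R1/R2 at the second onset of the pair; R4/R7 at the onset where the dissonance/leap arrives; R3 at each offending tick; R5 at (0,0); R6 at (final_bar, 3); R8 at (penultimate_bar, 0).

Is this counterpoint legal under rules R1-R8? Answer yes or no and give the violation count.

bar 0: v0=A3 v1=A4 (P8)
bar 1: v0=F3 v1=D4 (M6)
bar 2: v0=A3 v1=F4 (m6)
bar 3: v0=B3 v1=G4 (m6)
bar 4: v0=A3 v1=C4 (m3)
bar 5: v0=B3 v1=D4 (m3)
bar 6: v0=D4 v1=G5 (P4)
bar 7: v0=B3 v1=G4 (m6)
bar 8: v0=A3 v1=A4 (P8)
  R4 @ bar6.0: D4/G5 P4 untreated
  R7 @ bar6.0: D4->G5 leap 17st
  R4 @ bar7.2: B3/F4 TT untreated

No (3 violations)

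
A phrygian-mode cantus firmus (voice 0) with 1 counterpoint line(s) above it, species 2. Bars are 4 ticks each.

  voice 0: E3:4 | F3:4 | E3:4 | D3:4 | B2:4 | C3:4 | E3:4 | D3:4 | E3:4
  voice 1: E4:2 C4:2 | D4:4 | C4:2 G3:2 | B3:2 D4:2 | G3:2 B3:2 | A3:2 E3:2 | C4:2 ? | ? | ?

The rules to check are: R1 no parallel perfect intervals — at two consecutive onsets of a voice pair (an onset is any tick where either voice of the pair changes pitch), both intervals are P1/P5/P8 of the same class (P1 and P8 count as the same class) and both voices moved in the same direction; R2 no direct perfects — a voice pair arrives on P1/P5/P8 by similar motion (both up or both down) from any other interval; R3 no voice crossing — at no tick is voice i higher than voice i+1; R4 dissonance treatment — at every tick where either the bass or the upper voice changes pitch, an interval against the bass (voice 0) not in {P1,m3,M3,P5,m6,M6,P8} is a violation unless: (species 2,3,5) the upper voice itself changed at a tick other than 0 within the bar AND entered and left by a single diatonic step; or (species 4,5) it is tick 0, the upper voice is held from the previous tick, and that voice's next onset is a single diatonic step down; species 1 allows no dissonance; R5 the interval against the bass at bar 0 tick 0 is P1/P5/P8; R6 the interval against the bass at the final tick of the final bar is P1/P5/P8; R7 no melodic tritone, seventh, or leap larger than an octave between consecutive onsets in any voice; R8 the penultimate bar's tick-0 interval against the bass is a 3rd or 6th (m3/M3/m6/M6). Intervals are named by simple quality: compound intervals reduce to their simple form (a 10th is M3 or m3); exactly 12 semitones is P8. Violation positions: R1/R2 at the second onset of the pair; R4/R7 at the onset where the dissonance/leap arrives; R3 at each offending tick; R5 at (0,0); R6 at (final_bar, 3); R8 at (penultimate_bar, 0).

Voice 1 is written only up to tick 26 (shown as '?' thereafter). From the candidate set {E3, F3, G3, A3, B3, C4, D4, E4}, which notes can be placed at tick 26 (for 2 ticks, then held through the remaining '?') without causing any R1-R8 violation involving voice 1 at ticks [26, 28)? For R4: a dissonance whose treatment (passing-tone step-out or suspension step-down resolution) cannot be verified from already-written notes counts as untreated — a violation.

{B3, C4, E3, E4, G3}

E3: legal
F3: violates R4
G3: legal
A3: violates R4
B3: legal
C4: legal
D4: violates R4
E4: legal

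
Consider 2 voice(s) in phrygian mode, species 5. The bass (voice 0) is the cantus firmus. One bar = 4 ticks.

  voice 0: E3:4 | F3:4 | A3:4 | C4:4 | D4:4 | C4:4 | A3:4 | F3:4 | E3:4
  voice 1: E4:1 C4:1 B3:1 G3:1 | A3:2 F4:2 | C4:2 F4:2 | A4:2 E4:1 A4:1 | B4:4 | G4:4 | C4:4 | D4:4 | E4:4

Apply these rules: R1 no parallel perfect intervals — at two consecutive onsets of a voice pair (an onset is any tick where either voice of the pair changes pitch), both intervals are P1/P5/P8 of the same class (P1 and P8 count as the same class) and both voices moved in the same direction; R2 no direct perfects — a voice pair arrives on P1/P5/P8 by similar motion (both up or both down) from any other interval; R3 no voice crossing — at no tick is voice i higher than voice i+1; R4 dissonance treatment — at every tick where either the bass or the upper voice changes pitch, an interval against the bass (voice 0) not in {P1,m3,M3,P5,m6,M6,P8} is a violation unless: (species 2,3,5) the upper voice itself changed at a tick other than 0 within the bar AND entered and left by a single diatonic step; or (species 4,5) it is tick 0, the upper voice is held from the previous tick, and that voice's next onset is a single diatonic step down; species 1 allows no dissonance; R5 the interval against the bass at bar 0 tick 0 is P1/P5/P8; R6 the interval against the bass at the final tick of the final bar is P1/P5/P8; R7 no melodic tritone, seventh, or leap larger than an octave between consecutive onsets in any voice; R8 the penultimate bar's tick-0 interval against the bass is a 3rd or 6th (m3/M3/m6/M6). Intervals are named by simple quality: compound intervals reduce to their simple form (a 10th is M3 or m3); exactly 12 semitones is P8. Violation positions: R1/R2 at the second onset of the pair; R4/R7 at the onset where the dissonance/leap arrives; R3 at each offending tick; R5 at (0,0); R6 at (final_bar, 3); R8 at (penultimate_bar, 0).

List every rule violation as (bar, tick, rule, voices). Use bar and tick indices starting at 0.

(5, 0, R2, (0, 1))

bar 0: v0=E3 v1=E4 downbeat P8
bar 1: v0=F3 v1=A3 downbeat M3
bar 2: v0=A3 v1=C4 downbeat m3
bar 3: v0=C4 v1=A4 downbeat M6
bar 4: v0=D4 v1=B4 downbeat M6
bar 5: v0=C4 v1=G4 downbeat P5
bar 6: v0=A3 v1=C4 downbeat m3
bar 7: v0=F3 v1=D4 downbeat M6
bar 8: v0=E3 v1=E4 downbeat P8
  -> R2 @ bar 5 tick 0 v(0, 1): D4/B4 M6 -> C4/G4 P5 similar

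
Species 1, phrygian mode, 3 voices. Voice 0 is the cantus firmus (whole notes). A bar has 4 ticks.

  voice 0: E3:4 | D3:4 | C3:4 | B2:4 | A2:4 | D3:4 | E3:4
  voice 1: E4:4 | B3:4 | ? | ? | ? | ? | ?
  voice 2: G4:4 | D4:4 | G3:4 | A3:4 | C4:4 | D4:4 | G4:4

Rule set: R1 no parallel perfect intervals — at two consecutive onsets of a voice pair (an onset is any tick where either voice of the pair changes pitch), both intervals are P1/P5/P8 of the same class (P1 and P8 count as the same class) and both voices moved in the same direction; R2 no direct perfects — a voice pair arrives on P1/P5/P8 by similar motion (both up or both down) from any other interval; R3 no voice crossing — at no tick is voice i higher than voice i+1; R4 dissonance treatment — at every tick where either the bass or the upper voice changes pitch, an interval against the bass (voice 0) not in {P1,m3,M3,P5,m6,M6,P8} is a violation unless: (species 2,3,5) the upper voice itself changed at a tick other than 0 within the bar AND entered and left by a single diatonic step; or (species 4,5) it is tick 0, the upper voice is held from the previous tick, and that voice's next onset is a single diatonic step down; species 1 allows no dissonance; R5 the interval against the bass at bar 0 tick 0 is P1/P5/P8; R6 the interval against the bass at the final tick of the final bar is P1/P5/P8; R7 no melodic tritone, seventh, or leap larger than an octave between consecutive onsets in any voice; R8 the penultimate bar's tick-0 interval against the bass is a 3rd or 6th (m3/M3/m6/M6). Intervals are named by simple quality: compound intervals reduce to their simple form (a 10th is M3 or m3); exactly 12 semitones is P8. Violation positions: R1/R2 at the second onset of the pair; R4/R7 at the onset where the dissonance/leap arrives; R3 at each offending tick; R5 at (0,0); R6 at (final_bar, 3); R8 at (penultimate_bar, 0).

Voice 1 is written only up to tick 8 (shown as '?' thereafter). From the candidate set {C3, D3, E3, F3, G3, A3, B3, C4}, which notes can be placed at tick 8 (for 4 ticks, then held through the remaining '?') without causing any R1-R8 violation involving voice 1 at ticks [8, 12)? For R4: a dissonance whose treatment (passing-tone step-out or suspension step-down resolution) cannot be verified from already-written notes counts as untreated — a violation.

{E3}

C3: violates R2,R7
D3: violates R4
E3: legal
F3: violates R4,R7
G3: violates R2
A3: violates R3
B3: violates R3,R4
C4: violates R3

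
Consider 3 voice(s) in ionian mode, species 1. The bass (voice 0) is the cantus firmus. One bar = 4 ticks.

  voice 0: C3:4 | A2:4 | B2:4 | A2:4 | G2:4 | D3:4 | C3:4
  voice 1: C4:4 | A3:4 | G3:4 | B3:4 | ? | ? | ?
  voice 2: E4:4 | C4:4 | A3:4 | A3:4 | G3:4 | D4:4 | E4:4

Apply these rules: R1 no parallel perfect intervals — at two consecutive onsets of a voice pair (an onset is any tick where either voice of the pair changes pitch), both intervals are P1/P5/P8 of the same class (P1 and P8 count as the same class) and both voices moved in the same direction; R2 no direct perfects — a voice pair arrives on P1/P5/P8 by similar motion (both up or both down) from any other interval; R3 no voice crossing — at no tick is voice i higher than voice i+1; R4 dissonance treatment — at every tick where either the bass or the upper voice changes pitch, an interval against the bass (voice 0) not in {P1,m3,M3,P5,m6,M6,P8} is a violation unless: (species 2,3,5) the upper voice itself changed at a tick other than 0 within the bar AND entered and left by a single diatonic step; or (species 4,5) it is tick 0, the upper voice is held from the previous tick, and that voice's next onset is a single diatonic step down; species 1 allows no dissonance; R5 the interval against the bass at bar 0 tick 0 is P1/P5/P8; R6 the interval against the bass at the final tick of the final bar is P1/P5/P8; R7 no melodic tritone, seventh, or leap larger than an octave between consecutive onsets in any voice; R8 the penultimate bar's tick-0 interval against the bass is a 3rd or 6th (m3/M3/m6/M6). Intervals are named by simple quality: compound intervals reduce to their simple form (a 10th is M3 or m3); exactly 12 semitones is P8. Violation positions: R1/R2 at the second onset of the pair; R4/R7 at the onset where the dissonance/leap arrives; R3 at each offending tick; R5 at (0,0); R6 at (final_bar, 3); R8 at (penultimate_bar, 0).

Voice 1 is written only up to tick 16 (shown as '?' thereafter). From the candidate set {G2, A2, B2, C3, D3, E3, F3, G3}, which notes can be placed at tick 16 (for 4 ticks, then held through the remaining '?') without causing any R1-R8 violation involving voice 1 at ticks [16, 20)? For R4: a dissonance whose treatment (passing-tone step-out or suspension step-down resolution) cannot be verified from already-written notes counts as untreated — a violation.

{B2, E3}

G2: violates R2,R7
A2: violates R4,R7
B2: legal
C3: violates R2,R4,R7
D3: violates R2
E3: legal
F3: violates R4,R7
G3: violates R2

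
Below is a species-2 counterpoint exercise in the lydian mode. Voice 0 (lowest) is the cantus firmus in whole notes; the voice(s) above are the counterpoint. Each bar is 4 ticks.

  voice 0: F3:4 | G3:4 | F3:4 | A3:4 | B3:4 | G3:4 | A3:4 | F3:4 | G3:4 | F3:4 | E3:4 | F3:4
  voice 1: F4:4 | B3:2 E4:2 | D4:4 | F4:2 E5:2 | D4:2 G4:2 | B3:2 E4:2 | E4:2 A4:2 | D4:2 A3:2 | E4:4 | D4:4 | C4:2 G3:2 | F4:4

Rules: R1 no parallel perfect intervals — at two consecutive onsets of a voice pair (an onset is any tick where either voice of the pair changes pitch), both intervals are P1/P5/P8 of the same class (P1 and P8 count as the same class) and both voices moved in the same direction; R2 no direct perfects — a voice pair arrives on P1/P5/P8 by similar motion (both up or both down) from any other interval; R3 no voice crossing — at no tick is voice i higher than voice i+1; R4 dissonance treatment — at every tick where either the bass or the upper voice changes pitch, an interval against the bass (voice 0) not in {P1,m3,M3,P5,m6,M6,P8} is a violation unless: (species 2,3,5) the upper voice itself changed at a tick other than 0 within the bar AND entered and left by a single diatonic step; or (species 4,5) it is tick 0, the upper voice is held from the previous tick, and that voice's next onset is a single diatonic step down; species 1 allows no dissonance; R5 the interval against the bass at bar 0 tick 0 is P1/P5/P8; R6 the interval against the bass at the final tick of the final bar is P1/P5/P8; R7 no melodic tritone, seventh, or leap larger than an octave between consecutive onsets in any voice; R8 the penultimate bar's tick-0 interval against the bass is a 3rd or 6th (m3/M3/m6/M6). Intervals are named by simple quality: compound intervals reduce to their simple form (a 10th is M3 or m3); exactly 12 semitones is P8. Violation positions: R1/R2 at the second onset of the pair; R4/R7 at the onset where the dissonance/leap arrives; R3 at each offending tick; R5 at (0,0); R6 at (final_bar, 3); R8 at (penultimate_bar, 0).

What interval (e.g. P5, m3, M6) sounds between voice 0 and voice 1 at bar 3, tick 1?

m6

voice 0=A3 voice 1=F4 -> m6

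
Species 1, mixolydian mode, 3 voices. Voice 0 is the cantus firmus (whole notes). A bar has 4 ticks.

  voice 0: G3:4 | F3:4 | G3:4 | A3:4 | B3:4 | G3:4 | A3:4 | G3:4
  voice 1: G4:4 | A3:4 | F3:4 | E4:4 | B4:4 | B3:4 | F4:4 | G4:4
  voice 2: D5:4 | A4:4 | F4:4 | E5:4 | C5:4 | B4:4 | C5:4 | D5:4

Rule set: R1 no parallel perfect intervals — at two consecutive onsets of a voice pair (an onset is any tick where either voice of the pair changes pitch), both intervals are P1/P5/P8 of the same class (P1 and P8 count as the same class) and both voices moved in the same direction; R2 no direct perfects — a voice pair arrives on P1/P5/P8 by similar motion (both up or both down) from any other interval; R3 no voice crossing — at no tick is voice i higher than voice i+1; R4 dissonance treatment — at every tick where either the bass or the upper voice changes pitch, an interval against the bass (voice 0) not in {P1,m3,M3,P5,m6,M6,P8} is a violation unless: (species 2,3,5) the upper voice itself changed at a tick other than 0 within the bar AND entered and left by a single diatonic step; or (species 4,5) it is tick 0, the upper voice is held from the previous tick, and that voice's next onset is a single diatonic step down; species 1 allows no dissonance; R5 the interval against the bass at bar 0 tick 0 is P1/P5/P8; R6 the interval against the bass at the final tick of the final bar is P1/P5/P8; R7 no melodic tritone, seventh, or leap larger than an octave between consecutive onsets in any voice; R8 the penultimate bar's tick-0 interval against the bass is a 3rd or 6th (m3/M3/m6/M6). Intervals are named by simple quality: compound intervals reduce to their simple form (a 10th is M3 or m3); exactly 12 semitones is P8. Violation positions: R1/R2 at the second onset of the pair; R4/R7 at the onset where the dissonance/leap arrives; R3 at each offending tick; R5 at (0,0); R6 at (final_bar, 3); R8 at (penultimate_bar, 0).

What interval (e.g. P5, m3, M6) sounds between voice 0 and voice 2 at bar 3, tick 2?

P5

voice 0=A3 voice 2=E5 -> P5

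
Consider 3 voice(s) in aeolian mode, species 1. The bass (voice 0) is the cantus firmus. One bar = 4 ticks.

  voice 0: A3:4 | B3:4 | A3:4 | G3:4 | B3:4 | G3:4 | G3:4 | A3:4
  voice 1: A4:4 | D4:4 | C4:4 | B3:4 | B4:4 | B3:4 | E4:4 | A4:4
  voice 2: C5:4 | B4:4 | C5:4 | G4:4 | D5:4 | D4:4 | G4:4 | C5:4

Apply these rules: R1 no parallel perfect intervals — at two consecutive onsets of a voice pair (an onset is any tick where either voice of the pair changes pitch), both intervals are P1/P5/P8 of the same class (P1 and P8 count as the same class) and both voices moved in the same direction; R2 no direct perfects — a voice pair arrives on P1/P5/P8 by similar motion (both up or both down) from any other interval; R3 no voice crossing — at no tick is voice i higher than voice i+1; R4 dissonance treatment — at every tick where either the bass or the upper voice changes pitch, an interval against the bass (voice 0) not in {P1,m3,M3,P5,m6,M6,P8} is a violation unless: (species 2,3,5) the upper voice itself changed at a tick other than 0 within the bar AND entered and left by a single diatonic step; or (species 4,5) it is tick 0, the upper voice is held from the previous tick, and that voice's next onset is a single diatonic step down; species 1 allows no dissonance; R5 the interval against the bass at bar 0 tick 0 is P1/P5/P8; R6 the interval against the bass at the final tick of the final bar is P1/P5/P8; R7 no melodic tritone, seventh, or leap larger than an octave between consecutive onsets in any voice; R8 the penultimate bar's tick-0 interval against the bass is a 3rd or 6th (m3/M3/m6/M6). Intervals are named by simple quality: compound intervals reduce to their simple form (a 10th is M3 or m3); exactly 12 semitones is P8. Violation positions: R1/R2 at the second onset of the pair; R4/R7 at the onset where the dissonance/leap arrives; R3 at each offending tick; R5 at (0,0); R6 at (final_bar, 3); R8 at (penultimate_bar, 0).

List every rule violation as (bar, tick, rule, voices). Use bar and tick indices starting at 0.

(0, 0, R5, (0, 2))
(3, 0, R2, (0, 2))
(4, 0, R2, (0, 1))
(5, 0, R2, (0, 2))
(6, 0, R8, (0, 2))
(7, 0, R2, (0, 1))
(7, 3, R6, (0, 2))

bar 0: v0=A3 v1=A4 v2=C5 downbeat m3
bar 1: v0=B3 v1=D4 v2=B4 downbeat P8
bar 2: v0=A3 v1=C4 v2=C5 downbeat m3
bar 3: v0=G3 v1=B3 v2=G4 downbeat P8
bar 4: v0=B3 v1=B4 v2=D5 downbeat m3
bar 5: v0=G3 v1=B3 v2=D4 downbeat P5
bar 6: v0=G3 v1=E4 v2=G4 downbeat P8
bar 7: v0=A3 v1=A4 v2=C5 downbeat m3
  -> R5 @ bar 0 tick 0 v(0, 2): opens on m3
  -> R2 @ bar 3 tick 0 v(0, 2): A3/C5 m3 -> G3/G4 P8 similar
  -> R2 @ bar 4 tick 0 v(0, 1): G3/B3 M3 -> B3/B4 P8 similar
  -> R2 @ bar 5 tick 0 v(0, 2): B3/D5 m3 -> G3/D4 P5 similar
  -> R8 @ bar 6 tick 0 v(0, 2): penult P8 not 3rd/6th
  -> R2 @ bar 7 tick 0 v(0, 1): G3/E4 M6 -> A3/A4 P8 similar
  -> R6 @ bar 7 tick 3 v(0, 2): closes on m3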